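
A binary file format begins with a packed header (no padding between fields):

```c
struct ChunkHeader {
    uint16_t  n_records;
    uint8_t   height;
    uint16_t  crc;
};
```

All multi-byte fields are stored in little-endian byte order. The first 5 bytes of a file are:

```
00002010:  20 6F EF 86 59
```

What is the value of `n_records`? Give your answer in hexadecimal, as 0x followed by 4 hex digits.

0x6F20

`n_records` is the first field, at byte offset 0, occupying 2 bytes.
Bytes at offsets 0..1: 20 6F.
Little-endian stores the least-significant byte at the lowest address.
Reassemble most-significant byte first: 6F 20 → 0x6F20.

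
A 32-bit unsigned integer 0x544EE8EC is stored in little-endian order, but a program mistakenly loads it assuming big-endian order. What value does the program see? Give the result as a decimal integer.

3974647380

Stored little-endian, the bytes at ascending addresses are EC E8 4E 54.
Read back as big-endian, the last byte is least significant, giving 0xECE84E54.
0xECE84E54 = 3974647380.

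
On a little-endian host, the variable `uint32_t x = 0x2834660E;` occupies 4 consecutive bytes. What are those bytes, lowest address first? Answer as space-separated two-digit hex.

Split into bytes (most-significant first): 28 34 66 0E.
Little-endian stores the least-significant byte at the lowest address.
So at ascending addresses the bytes are 0E 66 34 28.

0E 66 34 28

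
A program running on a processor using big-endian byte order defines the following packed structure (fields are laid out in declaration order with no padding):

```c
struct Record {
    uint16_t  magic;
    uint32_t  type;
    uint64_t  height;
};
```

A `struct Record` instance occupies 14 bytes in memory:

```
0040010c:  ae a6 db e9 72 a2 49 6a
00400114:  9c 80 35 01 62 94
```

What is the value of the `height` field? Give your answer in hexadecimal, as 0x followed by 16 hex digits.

0x496A9C8035016294

`height` follows `magic` (2 B), `type` (4 B), so it starts at offset 2 + 4 = 6 and occupies 8 bytes.
Bytes at offsets 6..13: 49 6A 9C 80 35 01 62 94.
Big-endian stores the most-significant byte at the lowest address.
The bytes are already most-significant first: 0x496A9C8035016294.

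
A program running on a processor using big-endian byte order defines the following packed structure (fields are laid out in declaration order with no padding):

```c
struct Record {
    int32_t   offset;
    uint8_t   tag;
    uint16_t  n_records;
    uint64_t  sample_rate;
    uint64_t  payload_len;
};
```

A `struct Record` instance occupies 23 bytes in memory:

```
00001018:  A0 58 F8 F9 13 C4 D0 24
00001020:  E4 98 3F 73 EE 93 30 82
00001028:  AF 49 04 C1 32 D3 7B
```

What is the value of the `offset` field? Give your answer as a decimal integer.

-1604781831

`offset` is the first field, at byte offset 0, occupying 4 bytes.
Bytes at offsets 0..3: A0 58 F8 F9.
Big-endian stores the most-significant byte at the lowest address.
The bytes are already most-significant first: 0xA058F8F9.
Top bit is set, so as a signed 32-bit value this is 0xA058F8F9 − 2^32 = -1604781831.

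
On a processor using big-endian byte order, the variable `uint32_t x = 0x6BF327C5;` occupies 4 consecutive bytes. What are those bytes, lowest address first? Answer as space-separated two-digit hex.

6B F3 27 C5

Split into bytes (most-significant first): 6B F3 27 C5.
Big-endian stores the most-significant byte at the lowest address.
So the memory order matches the most-significant-first order: 6B F3 27 C5.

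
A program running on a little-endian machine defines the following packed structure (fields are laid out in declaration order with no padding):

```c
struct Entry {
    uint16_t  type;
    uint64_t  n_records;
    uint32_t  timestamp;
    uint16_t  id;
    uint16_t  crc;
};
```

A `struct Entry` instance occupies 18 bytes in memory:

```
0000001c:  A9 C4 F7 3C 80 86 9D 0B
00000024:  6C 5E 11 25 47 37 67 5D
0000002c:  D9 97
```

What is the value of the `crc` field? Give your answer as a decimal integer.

38873

`crc` follows `type` (2 B), `n_records` (8 B), `timestamp` (4 B), `id` (2 B), so it starts at offset 2 + 8 + 4 + 2 = 16 and occupies 2 bytes.
Bytes at offsets 16..17: D9 97.
Little-endian stores the least-significant byte at the lowest address.
Reassemble most-significant byte first: 97 D9 → 0x97D9.
0x97D9 = 38873.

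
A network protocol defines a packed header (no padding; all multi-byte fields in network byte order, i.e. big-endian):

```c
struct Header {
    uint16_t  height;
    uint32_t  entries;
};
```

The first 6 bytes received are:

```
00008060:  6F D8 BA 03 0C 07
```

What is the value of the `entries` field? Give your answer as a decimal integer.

`entries` follows `height` (2 bytes), so it starts at byte offset 2 and occupies 4 bytes.
Bytes at offsets 2..5: BA 03 0C 07.
Big-endian stores the most-significant byte at the lowest address.
The bytes are already most-significant first: 0xBA030C07.
0xBA030C07 = 3120761863.

3120761863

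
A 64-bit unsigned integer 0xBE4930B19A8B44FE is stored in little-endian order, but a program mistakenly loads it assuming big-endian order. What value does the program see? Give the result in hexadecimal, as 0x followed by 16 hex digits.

Stored little-endian, the bytes at ascending addresses are FE 44 8B 9A B1 30 49 BE.
Read back as big-endian, the last byte is least significant, giving 0xFE448B9AB13049BE.

0xFE448B9AB13049BE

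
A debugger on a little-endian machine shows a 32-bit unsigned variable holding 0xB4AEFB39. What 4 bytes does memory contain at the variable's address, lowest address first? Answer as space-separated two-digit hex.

Split into bytes (most-significant first): B4 AE FB 39.
Little-endian stores the least-significant byte at the lowest address.
So at ascending addresses the bytes are 39 FB AE B4.

39 FB AE B4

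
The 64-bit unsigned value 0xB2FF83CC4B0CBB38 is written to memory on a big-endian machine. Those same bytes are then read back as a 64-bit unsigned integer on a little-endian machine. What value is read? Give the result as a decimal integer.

4087874606462140338

Stored big-endian, the bytes at ascending addresses are B2 FF 83 CC 4B 0C BB 38.
Read back as little-endian, the first byte is least significant, giving 0x38BB0C4BCC83FFB2.
0x38BB0C4BCC83FFB2 = 4087874606462140338.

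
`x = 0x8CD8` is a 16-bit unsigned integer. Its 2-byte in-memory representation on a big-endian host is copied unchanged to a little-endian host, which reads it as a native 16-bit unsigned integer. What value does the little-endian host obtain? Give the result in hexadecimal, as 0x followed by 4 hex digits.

0xD88C

Stored big-endian, the bytes at ascending addresses are 8C D8.
Read back as little-endian, the first byte is least significant, giving 0xD88C.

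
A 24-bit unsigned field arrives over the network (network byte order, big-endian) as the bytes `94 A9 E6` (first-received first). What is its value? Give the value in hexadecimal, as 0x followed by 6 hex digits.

Big-endian stores the most-significant byte at the lowest address.
The bytes are already most-significant first: 0x94A9E6.

0x94A9E6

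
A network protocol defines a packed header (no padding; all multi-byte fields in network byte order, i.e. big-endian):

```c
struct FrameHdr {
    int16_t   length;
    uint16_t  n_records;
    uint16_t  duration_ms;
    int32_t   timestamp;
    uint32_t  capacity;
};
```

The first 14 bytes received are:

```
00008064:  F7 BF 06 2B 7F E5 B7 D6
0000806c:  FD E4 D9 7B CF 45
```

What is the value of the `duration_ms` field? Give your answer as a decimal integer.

32741

`duration_ms` follows `length` (2 B), `n_records` (2 B), so it starts at offset 2 + 2 = 4 and occupies 2 bytes.
Bytes at offsets 4..5: 7F E5.
In big-endian order the high byte comes first in memory.
The bytes are already most-significant first: 0x7FE5.
0x7FE5 = 32741.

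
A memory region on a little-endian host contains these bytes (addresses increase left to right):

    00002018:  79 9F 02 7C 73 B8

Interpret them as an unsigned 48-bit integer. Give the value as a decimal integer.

202806141296505

Little-endian: lowest address holds the least-significant byte.
Reassemble most-significant byte first: B8 73 7C 02 9F 79 → 0xB8737C029F79.
0xB8737C029F79 = 202806141296505.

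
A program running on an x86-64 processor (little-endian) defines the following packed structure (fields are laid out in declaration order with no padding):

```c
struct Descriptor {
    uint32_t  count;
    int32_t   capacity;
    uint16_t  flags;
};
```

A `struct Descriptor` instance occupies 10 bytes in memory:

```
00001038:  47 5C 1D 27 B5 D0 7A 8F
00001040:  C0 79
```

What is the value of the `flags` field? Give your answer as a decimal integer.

31168

`flags` follows `count` (4 B), `capacity` (4 B), so it starts at offset 4 + 4 = 8 and occupies 2 bytes.
Bytes at offsets 8..9: C0 79.
In little-endian order the low byte comes first in memory.
Reassemble most-significant byte first: 79 C0 → 0x79C0.
0x79C0 = 31168.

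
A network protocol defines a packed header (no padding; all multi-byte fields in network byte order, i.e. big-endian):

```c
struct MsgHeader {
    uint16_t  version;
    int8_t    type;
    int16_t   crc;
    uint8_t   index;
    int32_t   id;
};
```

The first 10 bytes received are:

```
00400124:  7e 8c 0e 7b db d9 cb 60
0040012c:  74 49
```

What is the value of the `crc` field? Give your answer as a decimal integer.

`crc` follows `version` (2 B), `type` (1 B), so it starts at offset 2 + 1 = 3 and occupies 2 bytes.
Bytes at offsets 3..4: 7B DB.
In big-endian order the high byte comes first in memory.
The bytes are already most-significant first: 0x7BDB.
0x7BDB = 31707.

31707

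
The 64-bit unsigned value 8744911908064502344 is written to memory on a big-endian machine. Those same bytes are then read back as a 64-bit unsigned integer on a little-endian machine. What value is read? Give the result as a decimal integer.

5233820758830701689

8744911908064502344 in 64-bit hexadecimal is 0x795C2B0C4044A248.
Stored big-endian, the bytes at ascending addresses are 79 5C 2B 0C 40 44 A2 48.
Read back as little-endian, the first byte is least significant, giving 0x48A244400C2B5C79.
0x48A244400C2B5C79 = 5233820758830701689.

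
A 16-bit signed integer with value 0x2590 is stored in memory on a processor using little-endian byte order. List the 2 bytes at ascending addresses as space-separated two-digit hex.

Split into bytes (most-significant first): 25 90.
Little-endian stores the least-significant byte at the lowest address.
So at ascending addresses the bytes are 90 25.

90 25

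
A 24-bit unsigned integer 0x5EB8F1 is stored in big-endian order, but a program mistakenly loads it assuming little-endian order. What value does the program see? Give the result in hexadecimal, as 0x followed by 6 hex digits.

Stored big-endian, the bytes at ascending addresses are 5E B8 F1.
Read back as little-endian, the first byte is least significant, giving 0xF1B85E.

0xF1B85E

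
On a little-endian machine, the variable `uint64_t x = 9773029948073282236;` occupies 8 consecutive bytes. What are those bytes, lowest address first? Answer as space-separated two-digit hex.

9773029948073282236 in hexadecimal, padded to 64 bits, is 0x87A0C6F542298ABC.
Split into bytes (most-significant first): 87 A0 C6 F5 42 29 8A BC.
In little-endian order the low byte comes first in memory.
So at ascending addresses the bytes are BC 8A 29 42 F5 C6 A0 87.

BC 8A 29 42 F5 C6 A0 87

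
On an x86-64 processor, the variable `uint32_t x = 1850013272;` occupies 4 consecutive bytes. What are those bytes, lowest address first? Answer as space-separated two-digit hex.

1850013272 in hexadecimal, padded to 32 bits, is 0x6E44F658.
Split into bytes (most-significant first): 6E 44 F6 58.
In little-endian order the low byte comes first in memory.
So at ascending addresses the bytes are 58 F6 44 6E.

58 F6 44 6E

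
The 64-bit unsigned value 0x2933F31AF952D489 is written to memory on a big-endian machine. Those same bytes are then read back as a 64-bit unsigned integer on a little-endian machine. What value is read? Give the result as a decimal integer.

Stored big-endian, the bytes at ascending addresses are 29 33 F3 1A F9 52 D4 89.
Read back as little-endian, the first byte is least significant, giving 0x89D452F91AF33329.
0x89D452F91AF33329 = 9931654308111266601.

9931654308111266601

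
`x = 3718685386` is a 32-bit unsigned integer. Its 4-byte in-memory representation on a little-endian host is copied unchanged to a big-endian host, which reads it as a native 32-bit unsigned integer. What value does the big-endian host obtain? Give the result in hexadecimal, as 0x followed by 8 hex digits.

0xCAA2A6DD

3718685386 in 32-bit hexadecimal is 0xDDA6A2CA.
Stored little-endian, the bytes at ascending addresses are CA A2 A6 DD.
Read back as big-endian, the last byte is least significant, giving 0xCAA2A6DD.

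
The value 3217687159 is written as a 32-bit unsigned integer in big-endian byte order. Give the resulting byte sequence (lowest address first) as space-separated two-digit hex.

BF CA 02 77

3217687159 in hexadecimal, padded to 32 bits, is 0xBFCA0277.
Split into bytes (most-significant first): BF CA 02 77.
Big-endian stores the most-significant byte at the lowest address.
So the memory order matches the most-significant-first order: BF CA 02 77.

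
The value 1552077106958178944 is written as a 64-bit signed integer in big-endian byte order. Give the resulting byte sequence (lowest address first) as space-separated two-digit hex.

1552077106958178944 in hexadecimal, padded to 64 bits, is 0x158A15E7D0421A80.
Split into bytes (most-significant first): 15 8A 15 E7 D0 42 1A 80.
Big-endian: lowest address holds the most-significant byte.
So the memory order matches the most-significant-first order: 15 8A 15 E7 D0 42 1A 80.

15 8A 15 E7 D0 42 1A 80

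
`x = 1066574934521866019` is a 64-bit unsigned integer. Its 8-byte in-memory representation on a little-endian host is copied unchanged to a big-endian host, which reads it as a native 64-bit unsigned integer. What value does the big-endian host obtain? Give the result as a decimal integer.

2587180006882725134

1066574934521866019 in 64-bit hexadecimal is 0x0ECD3C408282E723.
Stored little-endian, the bytes at ascending addresses are 23 E7 82 82 40 3C CD 0E.
Read back as big-endian, the last byte is least significant, giving 0x23E78282403CCD0E.
0x23E78282403CCD0E = 2587180006882725134.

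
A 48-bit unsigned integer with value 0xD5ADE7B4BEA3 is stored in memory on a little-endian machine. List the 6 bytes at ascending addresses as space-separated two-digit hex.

A3 BE B4 E7 AD D5

Split into bytes (most-significant first): D5 AD E7 B4 BE A3.
In little-endian order the low byte comes first in memory.
So at ascending addresses the bytes are A3 BE B4 E7 AD D5.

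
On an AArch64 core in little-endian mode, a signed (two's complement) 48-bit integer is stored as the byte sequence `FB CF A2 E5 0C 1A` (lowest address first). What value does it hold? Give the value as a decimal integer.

28642694582267

Little-endian stores the least-significant byte at the lowest address.
Reassemble most-significant byte first: 1A 0C E5 A2 CF FB → 0x1A0CE5A2CFFB.
0x1A0CE5A2CFFB = 28642694582267.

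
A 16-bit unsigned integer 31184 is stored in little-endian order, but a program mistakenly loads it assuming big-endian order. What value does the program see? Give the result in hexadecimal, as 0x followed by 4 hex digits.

0xD079

31184 in 16-bit hexadecimal is 0x79D0.
Stored little-endian, the bytes at ascending addresses are D0 79.
Read back as big-endian, the last byte is least significant, giving 0xD079.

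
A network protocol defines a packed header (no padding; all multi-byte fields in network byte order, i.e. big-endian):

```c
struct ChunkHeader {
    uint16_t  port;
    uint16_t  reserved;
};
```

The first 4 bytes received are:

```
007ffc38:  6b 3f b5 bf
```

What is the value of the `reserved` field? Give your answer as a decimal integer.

`reserved` follows `port` (2 bytes), so it starts at byte offset 2 and occupies 2 bytes.
Bytes at offsets 2..3: B5 BF.
Big-endian: lowest address holds the most-significant byte.
The bytes are already most-significant first: 0xB5BF.
0xB5BF = 46527.

46527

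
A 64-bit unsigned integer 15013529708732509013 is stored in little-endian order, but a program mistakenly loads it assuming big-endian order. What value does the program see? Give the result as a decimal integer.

15013529708732509013 in 64-bit hexadecimal is 0xD05AC5B999C66B55.
Stored little-endian, the bytes at ascending addresses are 55 6B C6 99 B9 C5 5A D0.
Read back as big-endian, the last byte is least significant, giving 0x556BC699B9C55AD0.
0x556BC699B9C55AD0 = 6155231679280929488.

6155231679280929488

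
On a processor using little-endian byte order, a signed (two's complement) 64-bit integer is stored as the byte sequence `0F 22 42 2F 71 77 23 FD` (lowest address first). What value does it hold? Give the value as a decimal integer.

-206189829921037809

In little-endian order the low byte comes first in memory.
Reassemble most-significant byte first: FD 23 77 71 2F 42 22 0F → 0xFD2377712F42220F.
Top bit is set, so as a signed 64-bit value this is 0xFD2377712F42220F − 2^64 = -206189829921037809.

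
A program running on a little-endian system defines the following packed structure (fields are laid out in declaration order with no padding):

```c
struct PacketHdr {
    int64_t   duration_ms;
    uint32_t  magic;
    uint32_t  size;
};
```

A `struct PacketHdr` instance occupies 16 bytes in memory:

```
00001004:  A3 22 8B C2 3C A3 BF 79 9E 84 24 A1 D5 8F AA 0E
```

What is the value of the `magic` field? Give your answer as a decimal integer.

2703525022

`magic` follows `duration_ms` (8 bytes), so it starts at byte offset 8 and occupies 4 bytes.
Bytes at offsets 8..11: 9E 84 24 A1.
Little-endian: lowest address holds the least-significant byte.
Reassemble most-significant byte first: A1 24 84 9E → 0xA124849E.
0xA124849E = 2703525022.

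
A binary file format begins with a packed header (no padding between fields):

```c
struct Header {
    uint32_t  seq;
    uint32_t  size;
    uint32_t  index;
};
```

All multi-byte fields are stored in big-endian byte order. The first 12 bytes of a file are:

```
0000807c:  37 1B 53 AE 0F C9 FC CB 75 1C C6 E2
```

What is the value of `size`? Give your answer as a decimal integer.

`size` follows `seq` (4 bytes), so it starts at byte offset 4 and occupies 4 bytes.
Bytes at offsets 4..7: 0F C9 FC CB.
Big-endian stores the most-significant byte at the lowest address.
The bytes are already most-significant first: 0x0FC9FCCB.
0x0FC9FCCB = 264895691.

264895691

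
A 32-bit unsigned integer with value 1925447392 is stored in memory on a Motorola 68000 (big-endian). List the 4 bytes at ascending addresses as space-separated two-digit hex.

1925447392 in hexadecimal, padded to 32 bits, is 0x72C3FEE0.
Split into bytes (most-significant first): 72 C3 FE E0.
Big-endian stores the most-significant byte at the lowest address.
So the memory order matches the most-significant-first order: 72 C3 FE E0.

72 C3 FE E0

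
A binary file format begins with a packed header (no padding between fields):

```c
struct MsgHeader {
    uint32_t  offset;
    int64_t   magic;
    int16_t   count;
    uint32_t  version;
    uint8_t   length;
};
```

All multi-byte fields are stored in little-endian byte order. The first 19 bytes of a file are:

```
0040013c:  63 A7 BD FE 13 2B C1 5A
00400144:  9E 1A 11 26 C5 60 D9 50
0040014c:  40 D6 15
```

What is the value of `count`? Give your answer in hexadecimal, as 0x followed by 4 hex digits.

`count` follows `offset` (4 B), `magic` (8 B), so it starts at offset 4 + 8 = 12 and occupies 2 bytes.
Bytes at offsets 12..13: C5 60.
Little-endian stores the least-significant byte at the lowest address.
Reassemble most-significant byte first: 60 C5 → 0x60C5.

0x60C5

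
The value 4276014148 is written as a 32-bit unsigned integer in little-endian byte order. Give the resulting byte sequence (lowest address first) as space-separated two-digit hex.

4276014148 in hexadecimal, padded to 32 bits, is 0xFEDECC44.
Split into bytes (most-significant first): FE DE CC 44.
In little-endian order the low byte comes first in memory.
So at ascending addresses the bytes are 44 CC DE FE.

44 CC DE FE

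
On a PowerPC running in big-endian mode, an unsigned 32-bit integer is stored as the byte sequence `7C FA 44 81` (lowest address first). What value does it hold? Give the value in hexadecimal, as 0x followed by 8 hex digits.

Big-endian: lowest address holds the most-significant byte.
The bytes are already most-significant first: 0x7CFA4481.

0x7CFA4481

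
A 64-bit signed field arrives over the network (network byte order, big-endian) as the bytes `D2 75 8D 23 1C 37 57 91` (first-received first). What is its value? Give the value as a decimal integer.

Big-endian stores the most-significant byte at the lowest address.
The bytes are already most-significant first: 0xD2758D231C375791.
Top bit is set, so as a signed 64-bit value this is 0xD2758D231C375791 − 2^64 = -3281561571532777583.

-3281561571532777583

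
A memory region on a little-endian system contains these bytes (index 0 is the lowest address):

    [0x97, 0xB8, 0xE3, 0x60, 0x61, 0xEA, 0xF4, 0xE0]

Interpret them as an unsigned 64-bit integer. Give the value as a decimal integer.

16209838662771521687

Little-endian stores the least-significant byte at the lowest address.
Reassemble most-significant byte first: E0 F4 EA 61 60 E3 B8 97 → 0xE0F4EA6160E3B897.
0xE0F4EA6160E3B897 = 16209838662771521687.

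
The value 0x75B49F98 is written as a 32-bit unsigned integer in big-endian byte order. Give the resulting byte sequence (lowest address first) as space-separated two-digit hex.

Split into bytes (most-significant first): 75 B4 9F 98.
Big-endian: lowest address holds the most-significant byte.
So the memory order matches the most-significant-first order: 75 B4 9F 98.

75 B4 9F 98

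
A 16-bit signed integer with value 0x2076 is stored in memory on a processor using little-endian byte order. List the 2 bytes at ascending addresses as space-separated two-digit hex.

76 20

Split into bytes (most-significant first): 20 76.
In little-endian order the low byte comes first in memory.
So at ascending addresses the bytes are 76 20.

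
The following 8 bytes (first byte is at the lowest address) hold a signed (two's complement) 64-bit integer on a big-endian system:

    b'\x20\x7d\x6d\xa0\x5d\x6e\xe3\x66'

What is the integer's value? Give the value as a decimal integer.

Big-endian stores the most-significant byte at the lowest address.
The bytes are already most-significant first: 0x207D6DA05D6EE366.
0x207D6DA05D6EE366 = 2341147916832269158.

2341147916832269158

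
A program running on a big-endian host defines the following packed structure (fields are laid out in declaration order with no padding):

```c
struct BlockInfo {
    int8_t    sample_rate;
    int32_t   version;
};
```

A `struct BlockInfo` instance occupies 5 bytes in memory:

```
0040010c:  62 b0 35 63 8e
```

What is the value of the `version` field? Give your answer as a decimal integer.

-1338678386

`version` follows `sample_rate` (1 byte), so it starts at byte offset 1 and occupies 4 bytes.
Bytes at offsets 1..4: B0 35 63 8E.
In big-endian order the high byte comes first in memory.
The bytes are already most-significant first: 0xB035638E.
Top bit is set, so as a signed 32-bit value this is 0xB035638E − 2^32 = -1338678386.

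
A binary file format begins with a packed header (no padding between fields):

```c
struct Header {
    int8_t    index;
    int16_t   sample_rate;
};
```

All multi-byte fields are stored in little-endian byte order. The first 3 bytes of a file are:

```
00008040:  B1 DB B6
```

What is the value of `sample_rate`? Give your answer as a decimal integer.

-18725

`sample_rate` follows `index` (1 byte), so it starts at byte offset 1 and occupies 2 bytes.
Bytes at offsets 1..2: DB B6.
In little-endian order the low byte comes first in memory.
Reassemble most-significant byte first: B6 DB → 0xB6DB.
Top bit is set, so as a signed 16-bit value this is 0xB6DB − 2^16 = -18725.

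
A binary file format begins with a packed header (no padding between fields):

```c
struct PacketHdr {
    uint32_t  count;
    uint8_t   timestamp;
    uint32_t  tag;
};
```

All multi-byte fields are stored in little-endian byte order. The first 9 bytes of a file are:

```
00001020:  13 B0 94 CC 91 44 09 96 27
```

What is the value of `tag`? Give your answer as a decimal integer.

`tag` follows `count` (4 B), `timestamp` (1 B), so it starts at offset 4 + 1 = 5 and occupies 4 bytes.
Bytes at offsets 5..8: 44 09 96 27.
Little-endian stores the least-significant byte at the lowest address.
Reassemble most-significant byte first: 27 96 09 44 → 0x27960944.
0x27960944 = 664144196.

664144196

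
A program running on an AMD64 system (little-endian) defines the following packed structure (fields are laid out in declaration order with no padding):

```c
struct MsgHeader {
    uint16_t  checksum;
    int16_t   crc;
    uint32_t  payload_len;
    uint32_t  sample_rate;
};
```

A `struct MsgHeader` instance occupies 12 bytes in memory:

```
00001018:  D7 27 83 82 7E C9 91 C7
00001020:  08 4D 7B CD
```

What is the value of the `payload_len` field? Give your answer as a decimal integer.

`payload_len` follows `checksum` (2 B), `crc` (2 B), so it starts at offset 2 + 2 = 4 and occupies 4 bytes.
Bytes at offsets 4..7: 7E C9 91 C7.
In little-endian order the low byte comes first in memory.
Reassemble most-significant byte first: C7 91 C9 7E → 0xC791C97E.
0xC791C97E = 3348220286.

3348220286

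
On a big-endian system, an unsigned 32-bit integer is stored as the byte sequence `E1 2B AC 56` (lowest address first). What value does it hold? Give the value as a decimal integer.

In big-endian order the high byte comes first in memory.
The bytes are already most-significant first: 0xE12BAC56.
0xE12BAC56 = 3777735766.

3777735766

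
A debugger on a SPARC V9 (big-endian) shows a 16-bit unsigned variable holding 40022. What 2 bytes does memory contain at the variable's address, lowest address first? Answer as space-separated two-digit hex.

9C 56

40022 in hexadecimal, padded to 16 bits, is 0x9C56.
Split into bytes (most-significant first): 9C 56.
Big-endian: lowest address holds the most-significant byte.
So the memory order matches the most-significant-first order: 9C 56.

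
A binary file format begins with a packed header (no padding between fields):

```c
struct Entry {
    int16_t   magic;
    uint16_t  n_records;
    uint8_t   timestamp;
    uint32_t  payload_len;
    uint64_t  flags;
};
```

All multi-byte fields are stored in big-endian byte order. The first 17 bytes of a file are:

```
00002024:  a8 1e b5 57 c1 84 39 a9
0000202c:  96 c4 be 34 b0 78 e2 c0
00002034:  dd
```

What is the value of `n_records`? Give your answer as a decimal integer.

`n_records` follows `magic` (2 bytes), so it starts at byte offset 2 and occupies 2 bytes.
Bytes at offsets 2..3: B5 57.
Big-endian stores the most-significant byte at the lowest address.
The bytes are already most-significant first: 0xB557.
0xB557 = 46423.

46423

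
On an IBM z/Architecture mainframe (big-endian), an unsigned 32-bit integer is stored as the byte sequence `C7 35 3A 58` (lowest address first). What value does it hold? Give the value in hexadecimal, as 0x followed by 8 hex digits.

0xC7353A58

Big-endian stores the most-significant byte at the lowest address.
The bytes are already most-significant first: 0xC7353A58.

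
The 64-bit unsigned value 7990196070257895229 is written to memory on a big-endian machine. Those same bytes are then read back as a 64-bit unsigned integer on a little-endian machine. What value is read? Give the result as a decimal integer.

7990196070257895229 in 64-bit hexadecimal is 0x6EE2E0FDF571A73D.
Stored big-endian, the bytes at ascending addresses are 6E E2 E0 FD F5 71 A7 3D.
Read back as little-endian, the first byte is least significant, giving 0x3DA771F5FDE0E26E.
0x3DA771F5FDE0E26E = 4442644858764583534.

4442644858764583534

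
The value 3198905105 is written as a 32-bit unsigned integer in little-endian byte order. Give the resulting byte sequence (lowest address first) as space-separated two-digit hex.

3198905105 in hexadecimal, padded to 32 bits, is 0xBEAB6B11.
Split into bytes (most-significant first): BE AB 6B 11.
In little-endian order the low byte comes first in memory.
So at ascending addresses the bytes are 11 6B AB BE.

11 6B AB BE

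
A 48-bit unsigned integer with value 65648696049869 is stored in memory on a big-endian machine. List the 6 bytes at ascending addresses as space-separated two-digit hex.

65648696049869 in hexadecimal, padded to 48 bits, is 0x3BB5073540CD.
Split into bytes (most-significant first): 3B B5 07 35 40 CD.
Big-endian stores the most-significant byte at the lowest address.
So the memory order matches the most-significant-first order: 3B B5 07 35 40 CD.

3B B5 07 35 40 CD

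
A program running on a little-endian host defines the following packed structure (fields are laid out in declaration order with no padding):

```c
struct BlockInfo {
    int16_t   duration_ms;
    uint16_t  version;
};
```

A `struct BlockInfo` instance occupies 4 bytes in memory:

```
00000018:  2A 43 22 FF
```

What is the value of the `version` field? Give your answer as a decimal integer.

65314

`version` follows `duration_ms` (2 bytes), so it starts at byte offset 2 and occupies 2 bytes.
Bytes at offsets 2..3: 22 FF.
Little-endian stores the least-significant byte at the lowest address.
Reassemble most-significant byte first: FF 22 → 0xFF22.
0xFF22 = 65314.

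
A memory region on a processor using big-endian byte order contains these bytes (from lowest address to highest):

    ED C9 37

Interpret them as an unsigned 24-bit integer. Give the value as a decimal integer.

In big-endian order the high byte comes first in memory.
The bytes are already most-significant first: 0xEDC937.
0xEDC937 = 15583543.

15583543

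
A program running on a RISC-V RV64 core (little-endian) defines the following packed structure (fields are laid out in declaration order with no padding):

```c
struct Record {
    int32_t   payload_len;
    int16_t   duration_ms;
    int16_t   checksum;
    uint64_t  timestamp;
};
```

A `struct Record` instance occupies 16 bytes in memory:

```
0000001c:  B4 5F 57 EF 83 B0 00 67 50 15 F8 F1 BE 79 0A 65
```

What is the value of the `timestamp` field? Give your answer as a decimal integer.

`timestamp` follows `payload_len` (4 B), `duration_ms` (2 B), `checksum` (2 B), so it starts at offset 4 + 2 + 2 = 8 and occupies 8 bytes.
Bytes at offsets 8..15: 50 15 F8 F1 BE 79 0A 65.
Little-endian stores the least-significant byte at the lowest address.
Reassemble most-significant byte first: 65 0A 79 BE F1 F8 15 50 → 0x650A79BEF1F81550.
0x650A79BEF1F81550 = 7280765608608142672.

7280765608608142672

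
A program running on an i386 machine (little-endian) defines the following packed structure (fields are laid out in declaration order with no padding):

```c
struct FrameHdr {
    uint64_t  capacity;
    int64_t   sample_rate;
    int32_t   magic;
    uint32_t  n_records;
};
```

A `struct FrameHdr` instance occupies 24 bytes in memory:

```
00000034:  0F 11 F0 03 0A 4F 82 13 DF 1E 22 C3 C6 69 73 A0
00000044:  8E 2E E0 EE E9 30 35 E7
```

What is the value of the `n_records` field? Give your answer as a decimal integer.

`n_records` follows `capacity` (8 B), `sample_rate` (8 B), `magic` (4 B), so it starts at offset 8 + 8 + 4 = 20 and occupies 4 bytes.
Bytes at offsets 20..23: E9 30 35 E7.
Little-endian: lowest address holds the least-significant byte.
Reassemble most-significant byte first: E7 35 30 E9 → 0xE73530E9.
0xE73530E9 = 3879022825.

3879022825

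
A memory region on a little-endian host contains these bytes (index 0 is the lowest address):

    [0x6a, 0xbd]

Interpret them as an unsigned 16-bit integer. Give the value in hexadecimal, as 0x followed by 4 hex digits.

0xBD6A

Little-endian stores the least-significant byte at the lowest address.
Reassemble most-significant byte first: BD 6A → 0xBD6A.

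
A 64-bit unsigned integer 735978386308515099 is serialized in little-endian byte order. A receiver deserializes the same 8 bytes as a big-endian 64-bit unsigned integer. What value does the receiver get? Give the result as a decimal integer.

735978386308515099 in 64-bit hexadecimal is 0x0A36B8716648C51B.
Stored little-endian, the bytes at ascending addresses are 1B C5 48 66 71 B8 36 0A.
Read back as big-endian, the last byte is least significant, giving 0x1BC5486671B8360A.
0x1BC5486671B8360A = 2001085214267815434.

2001085214267815434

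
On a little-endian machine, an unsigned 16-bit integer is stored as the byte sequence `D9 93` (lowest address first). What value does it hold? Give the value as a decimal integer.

37849

Little-endian: lowest address holds the least-significant byte.
Reassemble most-significant byte first: 93 D9 → 0x93D9.
0x93D9 = 37849.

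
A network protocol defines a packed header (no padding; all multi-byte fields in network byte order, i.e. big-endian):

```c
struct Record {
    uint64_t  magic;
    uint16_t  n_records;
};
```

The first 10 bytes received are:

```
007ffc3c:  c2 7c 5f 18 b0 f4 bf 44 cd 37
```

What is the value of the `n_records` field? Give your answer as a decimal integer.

`n_records` follows `magic` (8 bytes), so it starts at byte offset 8 and occupies 2 bytes.
Bytes at offsets 8..9: CD 37.
Big-endian: lowest address holds the most-significant byte.
The bytes are already most-significant first: 0xCD37.
0xCD37 = 52535.

52535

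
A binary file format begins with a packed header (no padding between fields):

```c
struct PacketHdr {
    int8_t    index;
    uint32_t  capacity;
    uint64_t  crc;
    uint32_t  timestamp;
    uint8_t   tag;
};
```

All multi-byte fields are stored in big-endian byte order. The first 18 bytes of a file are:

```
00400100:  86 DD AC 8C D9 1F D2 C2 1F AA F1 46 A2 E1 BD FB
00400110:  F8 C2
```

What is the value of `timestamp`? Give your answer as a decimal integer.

`timestamp` follows `index` (1 B), `capacity` (4 B), `crc` (8 B), so it starts at offset 1 + 4 + 8 = 13 and occupies 4 bytes.
Bytes at offsets 13..16: E1 BD FB F8.
Big-endian: lowest address holds the most-significant byte.
The bytes are already most-significant first: 0xE1BDFBF8.
0xE1BDFBF8 = 3787324408.

3787324408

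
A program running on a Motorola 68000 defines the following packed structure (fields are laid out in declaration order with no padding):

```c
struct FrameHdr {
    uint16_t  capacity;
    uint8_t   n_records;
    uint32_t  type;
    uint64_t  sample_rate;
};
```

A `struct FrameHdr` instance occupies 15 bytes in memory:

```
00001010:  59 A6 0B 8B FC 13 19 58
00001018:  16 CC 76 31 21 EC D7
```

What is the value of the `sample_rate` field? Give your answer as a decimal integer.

6347485532827806935

`sample_rate` follows `capacity` (2 B), `n_records` (1 B), `type` (4 B), so it starts at offset 2 + 1 + 4 = 7 and occupies 8 bytes.
Bytes at offsets 7..14: 58 16 CC 76 31 21 EC D7.
Big-endian: lowest address holds the most-significant byte.
The bytes are already most-significant first: 0x5816CC763121ECD7.
0x5816CC763121ECD7 = 6347485532827806935.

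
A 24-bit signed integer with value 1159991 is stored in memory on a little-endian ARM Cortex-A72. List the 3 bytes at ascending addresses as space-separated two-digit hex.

37 B3 11

1159991 in hexadecimal, padded to 24 bits, is 0x11B337.
Split into bytes (most-significant first): 11 B3 37.
In little-endian order the low byte comes first in memory.
So at ascending addresses the bytes are 37 B3 11.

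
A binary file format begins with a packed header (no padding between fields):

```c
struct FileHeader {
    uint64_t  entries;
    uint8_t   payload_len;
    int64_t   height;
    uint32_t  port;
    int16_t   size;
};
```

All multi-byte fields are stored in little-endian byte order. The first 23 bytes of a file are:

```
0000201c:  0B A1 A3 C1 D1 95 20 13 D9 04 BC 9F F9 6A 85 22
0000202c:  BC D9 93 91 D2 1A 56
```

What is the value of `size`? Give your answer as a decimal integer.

`size` follows `entries` (8 B), `payload_len` (1 B), `height` (8 B), `port` (4 B), so it starts at offset 8 + 1 + 8 + 4 = 21 and occupies 2 bytes.
Bytes at offsets 21..22: 1A 56.
Little-endian stores the least-significant byte at the lowest address.
Reassemble most-significant byte first: 56 1A → 0x561A.
0x561A = 22042.

22042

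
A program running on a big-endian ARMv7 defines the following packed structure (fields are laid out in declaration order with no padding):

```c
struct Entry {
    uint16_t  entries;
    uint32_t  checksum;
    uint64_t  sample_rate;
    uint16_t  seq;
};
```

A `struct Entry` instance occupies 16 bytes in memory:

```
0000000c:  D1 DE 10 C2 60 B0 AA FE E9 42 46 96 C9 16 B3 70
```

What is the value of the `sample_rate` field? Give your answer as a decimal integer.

12321542101393656086

`sample_rate` follows `entries` (2 B), `checksum` (4 B), so it starts at offset 2 + 4 = 6 and occupies 8 bytes.
Bytes at offsets 6..13: AA FE E9 42 46 96 C9 16.
Big-endian: lowest address holds the most-significant byte.
The bytes are already most-significant first: 0xAAFEE9424696C916.
0xAAFEE9424696C916 = 12321542101393656086.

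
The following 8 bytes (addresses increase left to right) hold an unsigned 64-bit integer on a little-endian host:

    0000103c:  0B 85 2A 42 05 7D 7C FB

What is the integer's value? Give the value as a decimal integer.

18121496462170424587

Little-endian: lowest address holds the least-significant byte.
Reassemble most-significant byte first: FB 7C 7D 05 42 2A 85 0B → 0xFB7C7D05422A850B.
0xFB7C7D05422A850B = 18121496462170424587.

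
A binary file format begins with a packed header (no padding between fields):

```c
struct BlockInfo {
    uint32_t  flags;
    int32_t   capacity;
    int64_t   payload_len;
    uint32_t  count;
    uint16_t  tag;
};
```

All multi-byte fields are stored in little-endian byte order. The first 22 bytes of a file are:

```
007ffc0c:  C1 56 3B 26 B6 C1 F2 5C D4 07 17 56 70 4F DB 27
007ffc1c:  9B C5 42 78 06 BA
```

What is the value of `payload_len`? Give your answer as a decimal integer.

`payload_len` follows `flags` (4 B), `capacity` (4 B), so it starts at offset 4 + 4 = 8 and occupies 8 bytes.
Bytes at offsets 8..15: D4 07 17 56 70 4F DB 27.
Little-endian stores the least-significant byte at the lowest address.
Reassemble most-significant byte first: 27 DB 4F 70 56 17 07 D4 → 0x27DB4F70561707D4.
0x27DB4F70561707D4 = 2871976531278104532.

2871976531278104532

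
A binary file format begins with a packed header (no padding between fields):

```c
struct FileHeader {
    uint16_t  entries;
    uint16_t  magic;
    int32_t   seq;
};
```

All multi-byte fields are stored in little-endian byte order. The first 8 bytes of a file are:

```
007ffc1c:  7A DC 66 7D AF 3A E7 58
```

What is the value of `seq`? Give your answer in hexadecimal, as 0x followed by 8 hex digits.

0x58E73AAF

`seq` follows `entries` (2 B), `magic` (2 B), so it starts at offset 2 + 2 = 4 and occupies 4 bytes.
Bytes at offsets 4..7: AF 3A E7 58.
Little-endian: lowest address holds the least-significant byte.
Reassemble most-significant byte first: 58 E7 3A AF → 0x58E73AAF.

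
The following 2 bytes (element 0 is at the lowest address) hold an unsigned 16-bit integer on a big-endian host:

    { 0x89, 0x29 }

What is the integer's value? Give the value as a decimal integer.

35113

Big-endian stores the most-significant byte at the lowest address.
The bytes are already most-significant first: 0x8929.
0x8929 = 35113.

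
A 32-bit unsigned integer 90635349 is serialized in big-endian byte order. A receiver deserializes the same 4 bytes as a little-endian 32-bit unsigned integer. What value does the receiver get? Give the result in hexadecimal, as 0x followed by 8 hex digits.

90635349 in 32-bit hexadecimal is 0x0566FC55.
Stored big-endian, the bytes at ascending addresses are 05 66 FC 55.
Read back as little-endian, the first byte is least significant, giving 0x55FC6605.

0x55FC6605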